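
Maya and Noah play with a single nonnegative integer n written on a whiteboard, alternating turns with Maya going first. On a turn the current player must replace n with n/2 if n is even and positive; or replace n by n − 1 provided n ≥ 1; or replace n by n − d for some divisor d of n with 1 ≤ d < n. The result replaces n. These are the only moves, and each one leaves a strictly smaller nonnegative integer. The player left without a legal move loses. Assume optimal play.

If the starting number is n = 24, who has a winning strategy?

Maya wins.

Compute win/loss labels from the base case upward. A position with no move is L. Any other position is W if it can reach an L in one move, else L.
n=0: no move → L
n=1: reaches L-position 0 → W
n=2: only reaches 1(W), which is W → L
n=3: reaches L-position 2 → W
n=4: reaches L-position 2 → W
n=5: only reaches 4(W), which is W → L
n=6: reaches L-position 5 → W
n=7: only reaches 6(W), which is W → L
n=8: reaches L-position 7 → W
n=9: only reaches 6(W), 8(W), all W → L
n=10: reaches L-position 5 → W
n=11: only reaches 10(W), which is W → L
n=12: reaches L-position 9 → W
n=13: only reaches 12(W), which is W → L
n=14: reaches L-position 7 → W
n=15: only reaches 10(W), 12(W), 14(W), all W → L
n=16: reaches L-position 15 → W
n=17: only reaches 16(W), which is W → L
n=18: reaches L-position 9 → W
n=19: only reaches 18(W), which is W → L
n=20: reaches L-position 15 → W
n=21: only reaches 14(W), 18(W), 20(W), all W → L
n=22: reaches L-position 11 → W
n=23: only reaches 22(W), which is W → L
n=24: reaches L-position 21 → W
From 24 Maya can move to 21, reaching an L position.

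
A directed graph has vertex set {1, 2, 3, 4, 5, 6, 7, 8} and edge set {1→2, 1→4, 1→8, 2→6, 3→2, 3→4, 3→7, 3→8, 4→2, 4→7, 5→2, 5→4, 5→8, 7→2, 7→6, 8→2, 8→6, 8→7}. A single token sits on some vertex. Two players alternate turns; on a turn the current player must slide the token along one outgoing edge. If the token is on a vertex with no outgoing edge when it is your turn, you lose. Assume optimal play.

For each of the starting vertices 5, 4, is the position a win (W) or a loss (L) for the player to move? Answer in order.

5: W, 4: L

Use the standard recursion: the mover loses at a terminal position; elsewhere, the mover wins exactly when some move hands the opponent an L position.
Every edge goes from a vertex to one that appears earlier in the order 6, 2, 7, 8, 4, 3, 1, 5, so processing vertices in that order labels each vertex after all of its successors.
6: no outgoing edge → L
2: can move to 6, which is L ⇒ W
7: can move to 6, which is L ⇒ W
8: can move to 6, which is L ⇒ W
4: moves to 7(W), 2(W); every one is W ⇒ L
3: can move to 4, which is L ⇒ W
1: can move to 4, which is L ⇒ W
5: can move to 4, which is L ⇒ W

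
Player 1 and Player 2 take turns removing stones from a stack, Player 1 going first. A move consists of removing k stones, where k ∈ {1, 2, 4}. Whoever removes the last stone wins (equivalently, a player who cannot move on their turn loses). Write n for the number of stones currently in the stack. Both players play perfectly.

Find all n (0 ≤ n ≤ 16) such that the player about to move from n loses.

0, 3, 6, 9, 12, 15

Label each position W (a win for the player to move) or L (a loss). A position with no legal move is L; any other position is W exactly when some move reaches an L, and L when every move reaches a W.
n=0: no move → L
n=1: →0(L), so W
n=2: →0(L), so W
n=3: →2(W), 1(W) — all W, so L
n=4: →3(L), so W
n=5: →3(L), so W
n=6: →5(W), 4(W), 2(W) — all W, so L
n=7: →6(L), so W
n=8: →6(L), so W
n=9: →8(W), 7(W), 5(W) — all W, so L
n=10: →9(L), so W
n=11: →9(L), so W
n=12: →11(W), 10(W), 8(W) — all W, so L
n=13: →12(L), so W
n=14: →12(L), so W
n=15: →14(W), 13(W), 11(W) — all W, so L
n=16: →15(L), so W
Reading off the rows marked L gives the requested list; there are 6 such values of n.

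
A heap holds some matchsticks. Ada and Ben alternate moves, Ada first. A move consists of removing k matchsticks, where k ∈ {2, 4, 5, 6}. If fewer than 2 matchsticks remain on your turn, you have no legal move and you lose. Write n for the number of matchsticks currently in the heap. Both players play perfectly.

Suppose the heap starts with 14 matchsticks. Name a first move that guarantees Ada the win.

Classify positions by backward induction: terminal positions (no move available) are L. From any other position, the mover wins iff some move reaches an L.
n=0: no move → L
n=1: no move → L
n=2: reaches L-position 0 → W
n=3: reaches L-position 1 → W
n=4: reaches L-position 0 → W
n=5: reaches L-position 1 → W
n=6: reaches L-position 1 → W
n=7: reaches L-position 1 → W
n=8: only reaches 6(W), 4(W), 3(W), 2(W), all W → L
n=9: only reaches 7(W), 5(W), 4(W), 3(W), all W → L
n=10: reaches L-position 8 → W
n=11: reaches L-position 9 → W
n=12: reaches L-position 8 → W
n=13: reaches L-position 9 → W
n=14: reaches L-position 9 → W
From 14, the L positions reachable in one move are: 9, 8. Any move reaching one of these is winning.

Remove 5, leaving 9.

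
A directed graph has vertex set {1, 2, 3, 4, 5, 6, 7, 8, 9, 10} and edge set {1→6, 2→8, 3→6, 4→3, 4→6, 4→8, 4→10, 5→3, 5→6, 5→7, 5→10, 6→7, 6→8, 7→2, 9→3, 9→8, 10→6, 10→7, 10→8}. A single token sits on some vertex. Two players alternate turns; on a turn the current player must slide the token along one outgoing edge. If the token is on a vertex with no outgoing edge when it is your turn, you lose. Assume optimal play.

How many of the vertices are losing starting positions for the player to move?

Build the W/L table. Terminal = L. A non-terminal position is W if it has a move to some L; otherwise it is L.
Every edge goes from a vertex to one that appears earlier in the order 8, 2, 7, 6, 10, 3, 5, 4, 1, 9, so processing vertices in that order labels each vertex after all of its successors.
8: no outgoing edge → L
2: can move to 8, which is L ⇒ W
7: the only move is to 2(W), a W ⇒ L
6: can move to 7, which is L ⇒ W
10: can move to 7, which is L ⇒ W
3: the only move is to 6(W), a W ⇒ L
5: can move to 3, which is L ⇒ W
4: can move to 3, which is L ⇒ W
1: the only move is to 6(W), a W ⇒ L
9: can move to 3, which is L ⇒ W
The L vertices are 1, 3, 7, 8; that is 4 in all.

4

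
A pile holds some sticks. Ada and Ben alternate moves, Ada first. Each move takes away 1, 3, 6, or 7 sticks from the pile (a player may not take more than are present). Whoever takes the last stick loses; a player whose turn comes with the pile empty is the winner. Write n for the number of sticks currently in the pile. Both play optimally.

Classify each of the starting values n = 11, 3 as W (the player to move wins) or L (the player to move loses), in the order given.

Compute win/loss labels from the base case upward. A position with no move is W. Any other position is W if it can reach an L in one move, else L.
n=0: no move; the opponent has just taken the last stick and therefore loses → W
n=1: the only move is to 0(W), a W ⇒ L
n=2: can move to 1, which is L ⇒ W
n=3: moves to 2(W), 0(W); every one is W ⇒ L
n=4: can move to 3, which is L ⇒ W
n=5: moves to 4(W), 2(W); every one is W ⇒ L
n=6: can move to 5, which is L ⇒ W
n=7: can move to 1, which is L ⇒ W
n=8: can move to 5, which is L ⇒ W
n=9: can move to 3, which is L ⇒ W
n=10: can move to 3, which is L ⇒ W
n=11: can move to 5, which is L ⇒ W

11: W, 3: L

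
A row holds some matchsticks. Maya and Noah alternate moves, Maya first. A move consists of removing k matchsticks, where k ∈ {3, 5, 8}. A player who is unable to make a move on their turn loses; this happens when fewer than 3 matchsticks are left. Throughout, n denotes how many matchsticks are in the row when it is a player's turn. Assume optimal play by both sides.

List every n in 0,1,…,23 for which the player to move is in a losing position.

0, 1, 2, 11, 12, 13, 22, 23

Build the W/L table. Terminal = L. A non-terminal position is W if it has a move to some L; otherwise it is L.
n=0: no move → L
n=1: no move → L
n=2: no move → L
n=3: W (go to 0, an L position)
n=4: W (go to 1, an L position)
n=5: W (go to 2, an L position)
n=6: W (go to 1, an L position)
n=7: W (go to 2, an L position)
n=8: W (go to 0, an L position)
n=9: W (go to 1, an L position)
n=10: W (go to 2, an L position)
n=11: L (options 8(W), 6(W), 3(W) are all W)
n=12: L (options 9(W), 7(W), 4(W) are all W)
n=13: L (options 10(W), 8(W), 5(W) are all W)
n=14: W (go to 11, an L position)
n=15: W (go to 12, an L position)
n=16: W (go to 13, an L position)
n=17: W (go to 12, an L position)
n=18: W (go to 13, an L position)
n=19: W (go to 11, an L position)
n=20: W (go to 12, an L position)
n=21: W (go to 13, an L position)
n=22: L (options 19(W), 17(W), 14(W) are all W)
n=23: L (options 20(W), 18(W), 15(W) are all W)
Reading off the rows marked L gives the requested list; there are 8 such values of n.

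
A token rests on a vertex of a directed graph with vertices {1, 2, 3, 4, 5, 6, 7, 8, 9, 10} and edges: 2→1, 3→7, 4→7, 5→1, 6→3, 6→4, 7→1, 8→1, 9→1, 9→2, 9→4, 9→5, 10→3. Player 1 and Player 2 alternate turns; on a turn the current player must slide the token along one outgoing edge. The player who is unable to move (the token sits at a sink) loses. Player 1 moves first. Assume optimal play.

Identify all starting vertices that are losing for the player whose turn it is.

1, 3, 4

Label each position W (a win for the player to move) or L (a loss). A position with no legal move is L; any other position is W exactly when some move reaches an L, and L when every move reaches a W.
Every edge goes from a vertex to one that appears earlier in the order 1, 5, 2, 7, 3, 8, 4, 6, 9, 10, so processing vertices in that order labels each vertex after all of its successors.
1: no outgoing edge → L
5: can move to 1, which is L ⇒ W
2: can move to 1, which is L ⇒ W
7: can move to 1, which is L ⇒ W
3: the only move is to 7(W), a W ⇒ L
8: can move to 1, which is L ⇒ W
4: the only move is to 7(W), a W ⇒ L
6: can move to 4, which is L ⇒ W
9: can move to 4, which is L ⇒ W
10: can move to 3, which is L ⇒ W
Reading off the rows marked L gives the requested list; there are 3 such vertices.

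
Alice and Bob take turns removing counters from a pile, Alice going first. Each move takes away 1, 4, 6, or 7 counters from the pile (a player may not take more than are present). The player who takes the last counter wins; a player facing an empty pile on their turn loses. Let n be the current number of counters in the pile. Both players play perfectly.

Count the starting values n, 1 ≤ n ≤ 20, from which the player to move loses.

6

Label each position W (a win for the player to move) or L (a loss). A position with no legal move is L; any other position is W exactly when some move reaches an L, and L when every move reaches a W.
n=0: no move → L
n=1: W (go to 0, an L position)
n=2: L (sole option 1(W) is W)
n=3: W (go to 2, an L position)
n=4: W (go to 0, an L position)
n=5: L (options 4(W), 1(W) are all W)
n=6: W (go to 5, an L position)
n=7: W (go to 0, an L position)
n=8: W (go to 2, an L position)
n=9: W (go to 5, an L position)
n=10: L (options 9(W), 6(W), 4(W), 3(W) are all W)
n=11: W (go to 10, an L position)
n=12: W (go to 5, an L position)
n=13: L (options 12(W), 9(W), 7(W), 6(W) are all W)
n=14: W (go to 13, an L position)
n=15: L (options 14(W), 11(W), 9(W), 8(W) are all W)
n=16: W (go to 15, an L position)
n=17: W (go to 13, an L position)
n=18: L (options 17(W), 14(W), 12(W), 11(W) are all W)
n=19: W (go to 18, an L position)
n=20: W (go to 13, an L position)
L entries with 1 ≤ n ≤ 20 (n=0 is outside the asked range and is not counted): n = 2, 5, 10, 13, 15, 18; that makes 6.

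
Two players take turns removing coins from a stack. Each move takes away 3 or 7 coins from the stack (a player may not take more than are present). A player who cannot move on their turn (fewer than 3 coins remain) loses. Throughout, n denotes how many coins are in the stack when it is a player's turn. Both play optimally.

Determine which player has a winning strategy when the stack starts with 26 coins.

The second player wins.

Classify positions by backward induction: terminal positions (no move available) are L. From any other position, the mover wins iff some move reaches an L.
n=0: no move → L
n=1: no move → L
n=2: no move → L
n=3: →0(L), so W
n=4: →1(L), so W
n=5: →2(L), so W
n=6: →3(W) only, which is W, so L
n=7: →0(L), so W
n=8: →1(L), so W
n=9: →6(L), so W
n=10: →7(W), 3(W) — all W, so L
n=11: →8(W), 4(W) — all W, so L
n=12: →9(W), 5(W) — all W, so L
n=13: →10(L), so W
n=14: →11(L), so W
n=15: →12(L), so W
n=16: →13(W), 9(W) — all W, so L
n=17: →10(L), so W
n=18: →11(L), so W
n=19: →16(L), so W
n=20: →17(W), 13(W) — all W, so L
n=21: →18(W), 14(W) — all W, so L
n=22: →19(W), 15(W) — all W, so L
n=23: →20(L), so W
n=24: →21(L), so W
n=25: →22(L), so W
n=26: →23(W), 19(W) — all W, so L
The starting position 26 is L: whatever the player to move does, the opponent receives a W position.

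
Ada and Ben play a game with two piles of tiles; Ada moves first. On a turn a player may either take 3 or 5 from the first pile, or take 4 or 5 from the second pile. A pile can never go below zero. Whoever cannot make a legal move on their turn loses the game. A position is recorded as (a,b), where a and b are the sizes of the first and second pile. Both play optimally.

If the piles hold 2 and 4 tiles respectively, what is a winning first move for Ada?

Label each position W (a win for the player to move) or L (a loss). A position with no legal move is L; any other position is W exactly when some move reaches an L, and L when every move reaches a W.
No move ever increases a pile, so every position that can arise here has a ≤ 2 and b ≤ 4; it is enough to label the cells with 0 ≤ a ≤ 2 and 0 ≤ b ≤ 4.
Every move lowers a or b (never raises either), so fill the grid row by row in increasing a, and left to right within a row: each cell's successors are then already labelled.
      b=0  b=1  b=2  b=3  b=4
a=0:    L    L    L    L    W
a=1:    L    L    L    L    W
a=2:    L    L    L    L    W
Cells with no legal move (terminal, hence L): (0,0), (0,1), (0,2), (0,3), (1,0), (1,1), (1,2), (1,3), (2,0), (2,1), (2,2), (2,3).
Every other cell has at least one move into one of the L cells above, so it is W.
From (2,4), the L positions reachable in one move are: (2,0).

Move to (2,0).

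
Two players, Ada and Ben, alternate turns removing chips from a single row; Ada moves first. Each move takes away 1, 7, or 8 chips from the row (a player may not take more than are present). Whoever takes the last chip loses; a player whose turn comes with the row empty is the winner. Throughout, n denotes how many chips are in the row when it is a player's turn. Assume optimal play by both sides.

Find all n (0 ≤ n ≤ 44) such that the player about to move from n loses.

1, 3, 5, 7, 16, 18, 20, 22, 31, 33, 35, 37

Positions with no move are W. A position that does have a move is losing for the player to move precisely when every available move leads to a winning position for the opponent. Fill in the labels:
n=0: no move; the opponent has just taken the last chip and therefore loses → W
n=1: →0(W) only, which is W, so L
n=2: →1(L), so W
n=3: →2(W) only, which is W, so L
n=4: →3(L), so W
n=5: →4(W) only, which is W, so L
n=6: →5(L), so W
n=7: →6(W), 0(W) — all W, so L
n=8: →7(L), so W
n=9: →1(L), so W
n=10: →3(L), so W
n=11: →3(L), so W
n=12: →5(L), so W
n=13: →5(L), so W
n=14: →7(L), so W
n=15: →7(L), so W
n=16: →15(W), 9(W), 8(W) — all W, so L
n=17: →16(L), so W
n=18: →17(W), 11(W), 10(W) — all W, so L
n=19: →18(L), so W
n=20: →19(W), 13(W), 12(W) — all W, so L
n=21: →20(L), so W
n=22: →21(W), 15(W), 14(W) — all W, so L
n=23: →22(L), so W
n=24: →16(L), so W
n=25: →18(L), so W
n=26: →18(L), so W
n=27: →20(L), so W
n=28: →20(L), so W
n=29: →22(L), so W
n=30: →22(L), so W
n=31: →30(W), 24(W), 23(W) — all W, so L
n=32: →31(L), so W
n=33: →32(W), 26(W), 25(W) — all W, so L
n=34: →33(L), so W
n=35: →34(W), 28(W), 27(W) — all W, so L
n=36: →35(L), so W
n=37: →36(W), 30(W), 29(W) — all W, so L
n=38: →37(L), so W
n=39: →31(L), so W
n=40: →33(L), so W
n=41: →33(L), so W
n=42: →35(L), so W
n=43: →35(L), so W
n=44: →37(L), so W
Reading off the rows marked L gives the requested list; there are 12 such values of n.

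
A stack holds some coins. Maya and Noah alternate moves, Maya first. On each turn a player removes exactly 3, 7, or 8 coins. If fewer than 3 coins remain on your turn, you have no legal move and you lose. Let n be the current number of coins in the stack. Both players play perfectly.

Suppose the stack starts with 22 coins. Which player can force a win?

Build the W/L table. Terminal = L. A non-terminal position is W if it has a move to some L; otherwise it is L.
n=0: no move → L
n=1: no move → L
n=2: no move → L
n=3: can move to 0, which is L ⇒ W
n=4: can move to 1, which is L ⇒ W
n=5: can move to 2, which is L ⇒ W
n=6: the only move is to 3(W), a W ⇒ L
n=7: can move to 0, which is L ⇒ W
n=8: can move to 1, which is L ⇒ W
n=9: can move to 6, which is L ⇒ W
n=10: can move to 2, which is L ⇒ W
n=11: moves to 8(W), 4(W), 3(W); every one is W ⇒ L
n=12: moves to 9(W), 5(W), 4(W); every one is W ⇒ L
n=13: can move to 6, which is L ⇒ W
n=14: can move to 11, which is L ⇒ W
n=15: can move to 12, which is L ⇒ W
n=16: moves to 13(W), 9(W), 8(W); every one is W ⇒ L
n=17: moves to 14(W), 10(W), 9(W); every one is W ⇒ L
n=18: can move to 11, which is L ⇒ W
n=19: can move to 16, which is L ⇒ W
n=20: can move to 17, which is L ⇒ W
n=21: moves to 18(W), 14(W), 13(W); every one is W ⇒ L
n=22: moves to 19(W), 15(W), 14(W); every one is W ⇒ L
Every move from 22 reaches a W position, so the mover loses.

Noah wins.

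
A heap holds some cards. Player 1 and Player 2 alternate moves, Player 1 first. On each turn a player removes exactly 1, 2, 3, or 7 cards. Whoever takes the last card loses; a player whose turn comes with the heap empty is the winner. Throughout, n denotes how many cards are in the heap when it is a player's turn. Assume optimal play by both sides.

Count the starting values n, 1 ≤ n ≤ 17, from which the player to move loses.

5

Positions with no move are W. A position that does have a move is losing for the player to move precisely when every available move leads to a winning position for the opponent. Fill in the labels:
n=0: no move; the opponent has just taken the last card and therefore loses → W
n=1: only reaches 0(W), which is W → L
n=2: reaches L-position 1 → W
n=3: reaches L-position 1 → W
n=4: reaches L-position 1 → W
n=5: only reaches 4(W), 3(W), 2(W), all W → L
n=6: reaches L-position 5 → W
n=7: reaches L-position 5 → W
n=8: reaches L-position 5 → W
n=9: only reaches 8(W), 7(W), 6(W), 2(W), all W → L
n=10: reaches L-position 9 → W
n=11: reaches L-position 9 → W
n=12: reaches L-position 9 → W
n=13: only reaches 12(W), 11(W), 10(W), 6(W), all W → L
n=14: reaches L-position 13 → W
n=15: reaches L-position 13 → W
n=16: reaches L-position 13 → W
n=17: only reaches 16(W), 15(W), 14(W), 10(W), all W → L
L entries with 1 ≤ n ≤ 17 (the range starts at n=1): n = 1, 5, 9, 13, 17; that makes 5.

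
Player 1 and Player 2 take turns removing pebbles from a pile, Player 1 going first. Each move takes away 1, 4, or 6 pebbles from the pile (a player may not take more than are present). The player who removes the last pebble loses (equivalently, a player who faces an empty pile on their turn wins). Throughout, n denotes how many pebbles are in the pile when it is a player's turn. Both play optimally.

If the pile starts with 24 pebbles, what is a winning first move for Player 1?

Remove 1, leaving 23.

Use the standard recursion: the mover wins at a terminal position; elsewhere, the mover wins exactly when some move hands the opponent an L position.
n=0: no move; the opponent has just taken the last pebble and therefore loses → W
n=1: L (sole option 0(W) is W)
n=2: W (go to 1, an L position)
n=3: L (sole option 2(W) is W)
n=4: W (go to 3, an L position)
n=5: W (go to 1, an L position)
n=6: L (options 5(W), 2(W), 0(W) are all W)
n=7: W (go to 6, an L position)
n=8: L (options 7(W), 4(W), 2(W) are all W)
n=9: W (go to 8, an L position)
n=10: W (go to 6, an L position)
n=11: L (options 10(W), 7(W), 5(W) are all W)
n=12: W (go to 11, an L position)
n=13: L (options 12(W), 9(W), 7(W) are all W)
n=14: W (go to 13, an L position)
n=15: W (go to 11, an L position)
n=16: L (options 15(W), 12(W), 10(W) are all W)
n=17: W (go to 16, an L position)
n=18: L (options 17(W), 14(W), 12(W) are all W)
n=19: W (go to 18, an L position)
n=20: W (go to 16, an L position)
n=21: L (options 20(W), 17(W), 15(W) are all W)
n=22: W (go to 21, an L position)
n=23: L (options 22(W), 19(W), 17(W) are all W)
n=24: W (go to 23, an L position)
From 24, the L positions reachable in one move are: 23, 18. Any move reaching one of these is winning.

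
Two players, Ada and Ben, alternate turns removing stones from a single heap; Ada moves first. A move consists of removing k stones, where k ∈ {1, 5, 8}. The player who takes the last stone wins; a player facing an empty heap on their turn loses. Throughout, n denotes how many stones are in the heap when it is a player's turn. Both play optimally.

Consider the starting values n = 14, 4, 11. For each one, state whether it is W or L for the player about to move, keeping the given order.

Label each position W (a win for the player to move) or L (a loss). A position with no legal move is L; any other position is W exactly when some move reaches an L, and L when every move reaches a W.
n=0: no move → L
n=1: can move to 0, which is L ⇒ W
n=2: the only move is to 1(W), a W ⇒ L
n=3: can move to 2, which is L ⇒ W
n=4: the only move is to 3(W), a W ⇒ L
n=5: can move to 4, which is L ⇒ W
n=6: moves to 5(W), 1(W); every one is W ⇒ L
n=7: can move to 6, which is L ⇒ W
n=8: can move to 0, which is L ⇒ W
n=9: can move to 4, which is L ⇒ W
n=10: can move to 2, which is L ⇒ W
n=11: can move to 6, which is L ⇒ W
n=12: can move to 4, which is L ⇒ W
n=13: moves to 12(W), 8(W), 5(W); every one is W ⇒ L
n=14: can move to 13, which is L ⇒ W

14: W, 4: L, 11: W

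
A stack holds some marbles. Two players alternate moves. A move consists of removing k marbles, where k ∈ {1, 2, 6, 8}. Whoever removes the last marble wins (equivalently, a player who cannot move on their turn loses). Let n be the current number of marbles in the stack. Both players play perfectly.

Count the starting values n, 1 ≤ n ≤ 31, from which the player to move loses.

9

Work bottom-up. With no move the player to move loses. Otherwise the position is W if at least one move leads to an L position for the opponent, and L if every move leads to a W.
n=0: no move → L
n=1: W (go to 0, an L position)
n=2: W (go to 0, an L position)
n=3: L (options 2(W), 1(W) are all W)
n=4: W (go to 3, an L position)
n=5: W (go to 3, an L position)
n=6: W (go to 0, an L position)
n=7: L (options 6(W), 5(W), 1(W) are all W)
n=8: W (go to 7, an L position)
n=9: W (go to 7, an L position)
n=10: L (options 9(W), 8(W), 4(W), 2(W) are all W)
n=11: W (go to 10, an L position)
n=12: W (go to 10, an L position)
n=13: W (go to 7, an L position)
n=14: L (options 13(W), 12(W), 8(W), 6(W) are all W)
n=15: W (go to 14, an L position)
n=16: W (go to 14, an L position)
n=17: L (options 16(W), 15(W), 11(W), 9(W) are all W)
n=18: W (go to 17, an L position)
n=19: W (go to 17, an L position)
n=20: W (go to 14, an L position)
n=21: L (options 20(W), 19(W), 15(W), 13(W) are all W)
n=22: W (go to 21, an L position)
n=23: W (go to 21, an L position)
n=24: L (options 23(W), 22(W), 18(W), 16(W) are all W)
n=25: W (go to 24, an L position)
n=26: W (go to 24, an L position)
n=27: W (go to 21, an L position)
n=28: L (options 27(W), 26(W), 22(W), 20(W) are all W)
n=29: W (go to 28, an L position)
n=30: W (go to 28, an L position)
n=31: L (options 30(W), 29(W), 25(W), 23(W) are all W)
L entries with 1 ≤ n ≤ 31 (n=0 is outside the asked range and is not counted): n = 3, 7, 10, 14, 17, 21, 24, 28, 31; that makes 9.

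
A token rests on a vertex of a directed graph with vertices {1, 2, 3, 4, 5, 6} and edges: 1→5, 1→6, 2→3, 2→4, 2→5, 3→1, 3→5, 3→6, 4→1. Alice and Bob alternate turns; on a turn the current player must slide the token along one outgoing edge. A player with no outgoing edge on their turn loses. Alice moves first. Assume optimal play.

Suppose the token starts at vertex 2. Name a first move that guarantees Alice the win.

Classify positions by backward induction: terminal positions (no move available) are L. From any other position, the mover wins iff some move reaches an L.
Every edge goes from a vertex to one that appears earlier in the order 6, 5, 1, 3, 4, 2, so processing vertices in that order labels each vertex after all of its successors.
6: no outgoing edge → L
5: no outgoing edge → L
1: W (go to 5, an L position)
3: W (go to 5, an L position)
4: L (sole option 1(W) is W)
2: W (go to 4, an L position)
From 2, the L positions reachable in one move are: 4, 5. Any move reaching one of these is winning.

Move to 4.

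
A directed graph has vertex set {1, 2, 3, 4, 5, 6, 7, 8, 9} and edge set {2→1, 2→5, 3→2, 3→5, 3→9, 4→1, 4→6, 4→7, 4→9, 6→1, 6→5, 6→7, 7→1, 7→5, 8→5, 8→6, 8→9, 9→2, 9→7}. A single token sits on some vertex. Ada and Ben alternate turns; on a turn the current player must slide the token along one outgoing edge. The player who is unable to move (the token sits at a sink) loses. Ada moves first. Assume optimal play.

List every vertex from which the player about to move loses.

Compute win/loss labels from the base case upward. A position with no move is L. Any other position is W if it can reach an L in one move, else L.
Every edge goes from a vertex to one that appears earlier in the order 1, 5, 7, 2, 9, 6, 4, 3, 8, so processing vertices in that order labels each vertex after all of its successors.
1: no outgoing edge → L
5: no outgoing edge → L
7: can move to 5, which is L ⇒ W
2: can move to 5, which is L ⇒ W
9: moves to 2(W), 7(W); every one is W ⇒ L
6: can move to 5, which is L ⇒ W
4: can move to 9, which is L ⇒ W
3: can move to 9, which is L ⇒ W
8: can move to 9, which is L ⇒ W
Reading off the rows marked L gives the requested list; there are 3 such vertices.

1, 5, 9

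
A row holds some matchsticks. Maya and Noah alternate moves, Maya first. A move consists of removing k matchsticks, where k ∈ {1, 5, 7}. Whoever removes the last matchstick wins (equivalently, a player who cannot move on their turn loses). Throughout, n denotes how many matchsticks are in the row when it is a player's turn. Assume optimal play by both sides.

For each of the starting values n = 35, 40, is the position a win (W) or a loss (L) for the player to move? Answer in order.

35: W, 40: L

Work bottom-up. With no move the player to move loses. Otherwise the position is W if at least one move leads to an L position for the opponent, and L if every move leads to a W.
n=0: no move → L
n=1: →0(L), so W
n=2: →1(W) only, which is W, so L
n=3: →2(L), so W
n=4: →3(W) only, which is W, so L
n=5: →4(L), so W
n=6: →5(W), 1(W) — all W, so L
n=7: →6(L), so W
n=8: →7(W), 3(W), 1(W) — all W, so L
n=9: →8(L), so W
n=10: →9(W), 5(W), 3(W) — all W, so L
n=11: →10(L), so W
n=12: →11(W), 7(W), 5(W) — all W, so L
n=13: →12(L), so W
n=14: →13(W), 9(W), 7(W) — all W, so L
n=15: →14(L), so W
n=16: →15(W), 11(W), 9(W) — all W, so L
n=17: →16(L), so W
n=18: →17(W), 13(W), 11(W) — all W, so L
n=19: →18(L), so W
n=20: →19(W), 15(W), 13(W) — all W, so L
n=21: →20(L), so W
n=22: →21(W), 17(W), 15(W) — all W, so L
n=23: →22(L), so W
n=24: →23(W), 19(W), 17(W) — all W, so L
n=25: →24(L), so W
n=26: →25(W), 21(W), 19(W) — all W, so L
n=27: →26(L), so W
n=28: →27(W), 23(W), 21(W) — all W, so L
n=29: →28(L), so W
n=30: →29(W), 25(W), 23(W) — all W, so L
n=31: →30(L), so W
n=32: →31(W), 27(W), 25(W) — all W, so L
n=33: →32(L), so W
n=34: →33(W), 29(W), 27(W) — all W, so L
n=35: →34(L), so W
n=36: →35(W), 31(W), 29(W) — all W, so L
n=37: →36(L), so W
n=38: →37(W), 33(W), 31(W) — all W, so L
n=39: →38(L), so W
n=40: →39(W), 35(W), 33(W) — all W, so L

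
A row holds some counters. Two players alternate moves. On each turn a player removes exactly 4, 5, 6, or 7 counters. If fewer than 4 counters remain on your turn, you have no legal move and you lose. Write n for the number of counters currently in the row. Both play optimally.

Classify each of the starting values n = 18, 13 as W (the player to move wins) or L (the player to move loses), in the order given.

18: W, 13: L

Work bottom-up. With no move the player to move loses. Otherwise the position is W if at least one move leads to an L position for the opponent, and L if every move leads to a W.
n=0: no move → L
n=1: no move → L
n=2: no move → L
n=3: no move → L
n=4: W (go to 0, an L position)
n=5: W (go to 1, an L position)
n=6: W (go to 2, an L position)
n=7: W (go to 3, an L position)
n=8: W (go to 3, an L position)
n=9: W (go to 3, an L position)
n=10: W (go to 3, an L position)
n=11: L (options 7(W), 6(W), 5(W), 4(W) are all W)
n=12: L (options 8(W), 7(W), 6(W), 5(W) are all W)
n=13: L (options 9(W), 8(W), 7(W), 6(W) are all W)
n=14: L (options 10(W), 9(W), 8(W), 7(W) are all W)
n=15: W (go to 11, an L position)
n=16: W (go to 12, an L position)
n=17: W (go to 13, an L position)
n=18: W (go to 14, an L position)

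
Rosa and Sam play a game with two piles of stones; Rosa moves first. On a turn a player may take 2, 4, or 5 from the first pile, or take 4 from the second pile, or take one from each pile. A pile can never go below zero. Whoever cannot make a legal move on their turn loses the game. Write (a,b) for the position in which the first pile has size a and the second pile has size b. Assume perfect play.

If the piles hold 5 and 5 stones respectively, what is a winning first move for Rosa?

Move to (1,5).

Build the W/L table. Terminal = L. A non-terminal position is W if it has a move to some L; otherwise it is L.
No move ever increases a pile, so every position that can arise here has a ≤ 5 and b ≤ 5; it is enough to label the cells with 0 ≤ a ≤ 5 and 0 ≤ b ≤ 5.
Every move lowers a or b (never raises either), so fill the grid row by row in increasing a, and left to right within a row: each cell's successors are then already labelled.
      b=0  b=1  b=2  b=3  b=4  b=5
a=0:    L    L    L    L    W    W
a=1:    L    W    W    W    W    L
a=2:    W    W    W    W    L    L
a=3:    W    L    L    L    L    W
a=4:    W    W    W    W    W    W
a=5:    W    W    W    W    W    W
Cells with no legal move (terminal, hence L): (0,0), (0,1), (0,2), (0,3), (1,0).
The remaining L cells, each justified by listing all of its moves:
(1,5): →(1,1)(W), (0,4)(W) — all W, so L
(2,4): →(0,4)(W), (2,0)(W), (1,3)(W) — all W, so L
(2,5): →(0,5)(W), (2,1)(W), (1,4)(W) — all W, so L
(3,1): →(1,1)(W), (2,0)(W) — all W, so L
(3,2): →(1,2)(W), (2,1)(W) — all W, so L
(3,3): →(1,3)(W), (2,2)(W) — all W, so L
(3,4): →(1,4)(W), (3,0)(W), (2,3)(W) — all W, so L
Every other cell has at least one move into one of the L cells above, so it is W.
From (5,5), the L positions reachable in one move are: (1,5).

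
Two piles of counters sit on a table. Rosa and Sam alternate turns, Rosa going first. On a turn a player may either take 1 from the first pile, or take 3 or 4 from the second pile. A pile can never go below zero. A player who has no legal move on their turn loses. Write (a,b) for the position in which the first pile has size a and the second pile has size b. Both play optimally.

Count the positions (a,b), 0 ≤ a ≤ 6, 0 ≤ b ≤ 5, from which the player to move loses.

Work bottom-up. With no move the player to move loses. Otherwise the position is W if at least one move leads to an L position for the opponent, and L if every move leads to a W.
Every move lowers a or b (never raises either), so fill the grid row by row in increasing a, and left to right within a row: each cell's successors are then already labelled.
      b=0  b=1  b=2  b=3  b=4  b=5
a=0:    L    L    L    W    W    W
a=1:    W    W    W    L    L    L
a=2:    L    L    L    W    W    W
a=3:    W    W    W    L    L    L
a=4:    L    L    L    W    W    W
a=5:    W    W    W    L    L    L
a=6:    L    L    L    W    W    W
Cells with no legal move (terminal, hence L): (0,0), (0,1), (0,2).
The remaining L cells, each justified by listing all of its moves:
(1,3): only reaches (0,3)(W), (1,0)(W), all W → L
(1,4): only reaches (0,4)(W), (1,1)(W), (1,0)(W), all W → L
(1,5): only reaches (0,5)(W), (1,2)(W), (1,1)(W), all W → L
(2,0): only reaches (1,0)(W), which is W → L
(2,1): only reaches (1,1)(W), which is W → L
(2,2): only reaches (1,2)(W), which is W → L
(3,3): only reaches (2,3)(W), (3,0)(W), all W → L
(3,4): only reaches (2,4)(W), (3,1)(W), (3,0)(W), all W → L
(3,5): only reaches (2,5)(W), (3,2)(W), (3,1)(W), all W → L
(4,0): only reaches (3,0)(W), which is W → L
(4,1): only reaches (3,1)(W), which is W → L
(4,2): only reaches (3,2)(W), which is W → L
(5,3): only reaches (4,3)(W), (5,0)(W), all W → L
(5,4): only reaches (4,4)(W), (5,1)(W), (5,0)(W), all W → L
(5,5): only reaches (4,5)(W), (5,2)(W), (5,1)(W), all W → L
(6,0): only reaches (5,0)(W), which is W → L
(6,1): only reaches (5,1)(W), which is W → L
(6,2): only reaches (5,2)(W), which is W → L
Every other cell has at least one move into one of the L cells above, so it is W.
L cells per row: a=0: 3, a=1: 3, a=2: 3, a=3: 3, a=4: 3, a=5: 3, a=6: 3; total 21.

21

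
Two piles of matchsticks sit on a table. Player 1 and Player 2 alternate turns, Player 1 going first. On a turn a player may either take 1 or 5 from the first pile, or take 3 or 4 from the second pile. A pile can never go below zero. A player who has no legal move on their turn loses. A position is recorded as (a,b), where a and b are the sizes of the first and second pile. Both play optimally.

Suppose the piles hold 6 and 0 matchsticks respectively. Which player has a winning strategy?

Player 2 wins.

Classify positions by backward induction: terminal positions (no move available) are L. From any other position, the mover wins iff some move reaches an L.
No move ever increases a pile, so every position that can arise here has a ≤ 6 and b ≤ 0; it is enough to label the cells with 0 ≤ a ≤ 6 and 0 ≤ b ≤ 0.
Every move lowers a or b (never raises either), so fill the grid row by row in increasing a, and left to right within a row: each cell's successors are then already labelled.
      b=0
a=0:    L
a=1:    W
a=2:    L
a=3:    W
a=4:    L
a=5:    W
a=6:    L
Cells with no legal move (terminal, hence L): (0,0).
The remaining L cells, each justified by listing all of its moves:
(2,0): only reaches (1,0)(W), which is W → L
(4,0): only reaches (3,0)(W), which is W → L
(6,0): only reaches (5,0)(W), (1,0)(W), all W → L
Every other cell has at least one move into one of the L cells above, so it is W.
Every move from (6,0) reaches a W position, so the mover loses.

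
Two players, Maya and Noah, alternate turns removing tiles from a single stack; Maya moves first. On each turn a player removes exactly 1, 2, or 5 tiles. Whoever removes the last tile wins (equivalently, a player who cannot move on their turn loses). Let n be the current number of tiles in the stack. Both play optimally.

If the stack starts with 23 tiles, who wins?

Maya wins.

Use the standard recursion: the mover loses at a terminal position; elsewhere, the mover wins exactly when some move hands the opponent an L position.
n=0: no move → L
n=1: W (go to 0, an L position)
n=2: W (go to 0, an L position)
n=3: L (options 2(W), 1(W) are all W)
n=4: W (go to 3, an L position)
n=5: W (go to 3, an L position)
n=6: L (options 5(W), 4(W), 1(W) are all W)
n=7: W (go to 6, an L position)
n=8: W (go to 6, an L position)
n=9: L (options 8(W), 7(W), 4(W) are all W)
n=10: W (go to 9, an L position)
n=11: W (go to 9, an L position)
n=12: L (options 11(W), 10(W), 7(W) are all W)
n=13: W (go to 12, an L position)
n=14: W (go to 12, an L position)
n=15: L (options 14(W), 13(W), 10(W) are all W)
n=16: W (go to 15, an L position)
n=17: W (go to 15, an L position)
n=18: L (options 17(W), 16(W), 13(W) are all W)
n=19: W (go to 18, an L position)
n=20: W (go to 18, an L position)
n=21: L (options 20(W), 19(W), 16(W) are all W)
n=22: W (go to 21, an L position)
n=23: W (go to 21, an L position)
From 23 Maya can remove 2, leaving 21, reaching an L position.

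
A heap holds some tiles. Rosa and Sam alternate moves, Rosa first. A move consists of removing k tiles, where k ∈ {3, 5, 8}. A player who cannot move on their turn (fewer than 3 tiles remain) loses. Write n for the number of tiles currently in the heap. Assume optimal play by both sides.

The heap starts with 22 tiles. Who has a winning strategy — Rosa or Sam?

Sam wins.

Positions with no move are L. A position that does have a move is losing for the player to move precisely when every available move leads to a winning position for the opponent. Fill in the labels:
n=0: no move → L
n=1: no move → L
n=2: no move → L
n=3: W (go to 0, an L position)
n=4: W (go to 1, an L position)
n=5: W (go to 2, an L position)
n=6: W (go to 1, an L position)
n=7: W (go to 2, an L position)
n=8: W (go to 0, an L position)
n=9: W (go to 1, an L position)
n=10: W (go to 2, an L position)
n=11: L (options 8(W), 6(W), 3(W) are all W)
n=12: L (options 9(W), 7(W), 4(W) are all W)
n=13: L (options 10(W), 8(W), 5(W) are all W)
n=14: W (go to 11, an L position)
n=15: W (go to 12, an L position)
n=16: W (go to 13, an L position)
n=17: W (go to 12, an L position)
n=18: W (go to 13, an L position)
n=19: W (go to 11, an L position)
n=20: W (go to 12, an L position)
n=21: W (go to 13, an L position)
n=22: L (options 19(W), 17(W), 14(W) are all W)
The starting position 22 is L: whatever Rosa does, the opponent receives a W position.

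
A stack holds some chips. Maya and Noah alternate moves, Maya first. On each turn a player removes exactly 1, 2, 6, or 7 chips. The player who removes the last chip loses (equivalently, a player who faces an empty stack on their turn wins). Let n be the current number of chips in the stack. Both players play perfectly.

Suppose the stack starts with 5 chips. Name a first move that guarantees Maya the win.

Positions with no move are W. A position that does have a move is losing for the player to move precisely when every available move leads to a winning position for the opponent. Fill in the labels:
n=0: no move; the opponent has just taken the last chip and therefore loses → W
n=1: L (sole option 0(W) is W)
n=2: W (go to 1, an L position)
n=3: W (go to 1, an L position)
n=4: L (options 3(W), 2(W) are all W)
n=5: W (go to 4, an L position)
From 5, the L positions reachable in one move are: 4.

Remove 1, leaving 4.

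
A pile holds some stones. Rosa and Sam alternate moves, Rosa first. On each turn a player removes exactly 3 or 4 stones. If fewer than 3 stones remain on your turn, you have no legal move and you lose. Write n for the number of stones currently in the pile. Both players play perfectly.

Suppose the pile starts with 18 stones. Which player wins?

Rosa wins.

Use the standard recursion: the mover loses at a terminal position; elsewhere, the mover wins exactly when some move hands the opponent an L position.
n=0: no move → L
n=1: no move → L
n=2: no move → L
n=3: W (go to 0, an L position)
n=4: W (go to 1, an L position)
n=5: W (go to 2, an L position)
n=6: W (go to 2, an L position)
n=7: L (options 4(W), 3(W) are all W)
n=8: L (options 5(W), 4(W) are all W)
n=9: L (options 6(W), 5(W) are all W)
n=10: W (go to 7, an L position)
n=11: W (go to 8, an L position)
n=12: W (go to 9, an L position)
n=13: W (go to 9, an L position)
n=14: L (options 11(W), 10(W) are all W)
n=15: L (options 12(W), 11(W) are all W)
n=16: L (options 13(W), 12(W) are all W)
n=17: W (go to 14, an L position)
n=18: W (go to 15, an L position)
The starting position 18 is W: Rosa should remove 3, leaving 15, handing over an L position.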